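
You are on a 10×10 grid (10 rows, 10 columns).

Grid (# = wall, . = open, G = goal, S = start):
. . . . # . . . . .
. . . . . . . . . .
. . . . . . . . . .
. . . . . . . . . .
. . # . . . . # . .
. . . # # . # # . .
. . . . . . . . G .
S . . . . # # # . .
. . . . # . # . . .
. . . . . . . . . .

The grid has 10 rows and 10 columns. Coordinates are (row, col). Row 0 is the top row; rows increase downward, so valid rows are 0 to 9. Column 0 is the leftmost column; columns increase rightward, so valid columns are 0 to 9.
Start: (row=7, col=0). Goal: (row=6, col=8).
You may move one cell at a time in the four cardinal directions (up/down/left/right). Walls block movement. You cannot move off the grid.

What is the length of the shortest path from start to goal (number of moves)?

BFS from (row=7, col=0) until reaching (row=6, col=8):
  Distance 0: (row=7, col=0)
  Distance 1: (row=6, col=0), (row=7, col=1), (row=8, col=0)
  Distance 2: (row=5, col=0), (row=6, col=1), (row=7, col=2), (row=8, col=1), (row=9, col=0)
  Distance 3: (row=4, col=0), (row=5, col=1), (row=6, col=2), (row=7, col=3), (row=8, col=2), (row=9, col=1)
  Distance 4: (row=3, col=0), (row=4, col=1), (row=5, col=2), (row=6, col=3), (row=7, col=4), (row=8, col=3), (row=9, col=2)
  Distance 5: (row=2, col=0), (row=3, col=1), (row=6, col=4), (row=9, col=3)
  Distance 6: (row=1, col=0), (row=2, col=1), (row=3, col=2), (row=6, col=5), (row=9, col=4)
  Distance 7: (row=0, col=0), (row=1, col=1), (row=2, col=2), (row=3, col=3), (row=5, col=5), (row=6, col=6), (row=9, col=5)
  Distance 8: (row=0, col=1), (row=1, col=2), (row=2, col=3), (row=3, col=4), (row=4, col=3), (row=4, col=5), (row=6, col=7), (row=8, col=5), (row=9, col=6)
  Distance 9: (row=0, col=2), (row=1, col=3), (row=2, col=4), (row=3, col=5), (row=4, col=4), (row=4, col=6), (row=6, col=8), (row=9, col=7)  <- goal reached here
One shortest path (9 moves): (row=7, col=0) -> (row=7, col=1) -> (row=7, col=2) -> (row=7, col=3) -> (row=7, col=4) -> (row=6, col=4) -> (row=6, col=5) -> (row=6, col=6) -> (row=6, col=7) -> (row=6, col=8)

Answer: Shortest path length: 9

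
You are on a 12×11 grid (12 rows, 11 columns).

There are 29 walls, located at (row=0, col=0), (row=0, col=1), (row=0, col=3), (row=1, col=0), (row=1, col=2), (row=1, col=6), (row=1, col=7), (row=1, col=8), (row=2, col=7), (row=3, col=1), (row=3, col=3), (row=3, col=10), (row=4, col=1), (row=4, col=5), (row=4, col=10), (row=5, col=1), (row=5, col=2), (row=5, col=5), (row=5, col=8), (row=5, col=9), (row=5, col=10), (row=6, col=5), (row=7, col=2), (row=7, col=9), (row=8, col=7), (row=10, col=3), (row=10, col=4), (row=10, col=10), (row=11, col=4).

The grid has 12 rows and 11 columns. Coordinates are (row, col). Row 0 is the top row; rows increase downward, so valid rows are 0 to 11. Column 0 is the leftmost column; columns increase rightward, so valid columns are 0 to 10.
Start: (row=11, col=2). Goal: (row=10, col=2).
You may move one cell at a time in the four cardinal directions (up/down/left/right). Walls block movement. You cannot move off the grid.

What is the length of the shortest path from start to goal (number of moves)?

BFS from (row=11, col=2) until reaching (row=10, col=2):
  Distance 0: (row=11, col=2)
  Distance 1: (row=10, col=2), (row=11, col=1), (row=11, col=3)  <- goal reached here
One shortest path (1 moves): (row=11, col=2) -> (row=10, col=2)

Answer: Shortest path length: 1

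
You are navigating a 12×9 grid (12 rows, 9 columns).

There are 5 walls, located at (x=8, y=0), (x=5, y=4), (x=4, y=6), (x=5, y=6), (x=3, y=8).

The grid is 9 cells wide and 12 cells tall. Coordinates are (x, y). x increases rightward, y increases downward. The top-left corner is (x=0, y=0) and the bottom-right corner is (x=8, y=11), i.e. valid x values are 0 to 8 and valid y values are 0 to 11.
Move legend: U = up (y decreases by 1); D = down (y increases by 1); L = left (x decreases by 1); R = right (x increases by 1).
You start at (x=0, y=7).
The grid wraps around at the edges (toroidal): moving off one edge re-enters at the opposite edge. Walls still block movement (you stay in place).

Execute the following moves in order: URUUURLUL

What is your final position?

Start: (x=0, y=7)
  U (up): (x=0, y=7) -> (x=0, y=6)
  R (right): (x=0, y=6) -> (x=1, y=6)
  U (up): (x=1, y=6) -> (x=1, y=5)
  U (up): (x=1, y=5) -> (x=1, y=4)
  U (up): (x=1, y=4) -> (x=1, y=3)
  R (right): (x=1, y=3) -> (x=2, y=3)
  L (left): (x=2, y=3) -> (x=1, y=3)
  U (up): (x=1, y=3) -> (x=1, y=2)
  L (left): (x=1, y=2) -> (x=0, y=2)
Final: (x=0, y=2)

Answer: Final position: (x=0, y=2)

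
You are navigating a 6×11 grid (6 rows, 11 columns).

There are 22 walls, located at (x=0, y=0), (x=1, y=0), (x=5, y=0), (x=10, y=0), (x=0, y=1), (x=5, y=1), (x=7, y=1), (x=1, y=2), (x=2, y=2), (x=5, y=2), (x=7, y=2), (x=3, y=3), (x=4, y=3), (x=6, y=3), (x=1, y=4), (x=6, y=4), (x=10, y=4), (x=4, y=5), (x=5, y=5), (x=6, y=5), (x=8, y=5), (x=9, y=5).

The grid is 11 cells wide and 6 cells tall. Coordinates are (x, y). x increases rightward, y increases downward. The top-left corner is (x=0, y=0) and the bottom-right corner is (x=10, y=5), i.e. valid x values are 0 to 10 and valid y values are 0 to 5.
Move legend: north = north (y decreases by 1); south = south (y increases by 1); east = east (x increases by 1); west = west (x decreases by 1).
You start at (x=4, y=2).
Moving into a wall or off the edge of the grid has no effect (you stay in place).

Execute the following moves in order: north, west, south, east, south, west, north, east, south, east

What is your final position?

Answer: Final position: (x=4, y=2)

Derivation:
Start: (x=4, y=2)
  north (north): (x=4, y=2) -> (x=4, y=1)
  west (west): (x=4, y=1) -> (x=3, y=1)
  south (south): (x=3, y=1) -> (x=3, y=2)
  east (east): (x=3, y=2) -> (x=4, y=2)
  south (south): blocked, stay at (x=4, y=2)
  west (west): (x=4, y=2) -> (x=3, y=2)
  north (north): (x=3, y=2) -> (x=3, y=1)
  east (east): (x=3, y=1) -> (x=4, y=1)
  south (south): (x=4, y=1) -> (x=4, y=2)
  east (east): blocked, stay at (x=4, y=2)
Final: (x=4, y=2)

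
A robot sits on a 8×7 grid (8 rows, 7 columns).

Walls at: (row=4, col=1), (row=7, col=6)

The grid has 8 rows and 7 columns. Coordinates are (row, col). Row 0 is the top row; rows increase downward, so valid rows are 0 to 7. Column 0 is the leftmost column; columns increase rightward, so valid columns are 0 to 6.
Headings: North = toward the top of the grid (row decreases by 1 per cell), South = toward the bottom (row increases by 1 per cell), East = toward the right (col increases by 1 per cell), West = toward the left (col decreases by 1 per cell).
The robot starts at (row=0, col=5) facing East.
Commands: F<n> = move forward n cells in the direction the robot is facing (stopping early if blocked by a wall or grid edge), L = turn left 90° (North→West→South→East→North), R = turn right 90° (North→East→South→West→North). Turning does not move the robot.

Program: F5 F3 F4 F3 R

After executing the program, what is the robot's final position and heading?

Answer: Final position: (row=0, col=6), facing South

Derivation:
Start: (row=0, col=5), facing East
  F5: move forward 1/5 (blocked), now at (row=0, col=6)
  F3: move forward 0/3 (blocked), now at (row=0, col=6)
  F4: move forward 0/4 (blocked), now at (row=0, col=6)
  F3: move forward 0/3 (blocked), now at (row=0, col=6)
  R: turn right, now facing South
Final: (row=0, col=6), facing South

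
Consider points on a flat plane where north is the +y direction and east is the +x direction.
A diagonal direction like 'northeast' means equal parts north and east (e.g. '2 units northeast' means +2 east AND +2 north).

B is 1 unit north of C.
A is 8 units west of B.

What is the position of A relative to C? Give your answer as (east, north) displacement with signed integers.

Answer: A is at (east=-8, north=1) relative to C.

Derivation:
Place C at the origin (east=0, north=0).
  B is 1 unit north of C: delta (east=+0, north=+1); B at (east=0, north=1).
  A is 8 units west of B: delta (east=-8, north=+0); A at (east=-8, north=1).
Therefore A relative to C: (east=-8, north=1).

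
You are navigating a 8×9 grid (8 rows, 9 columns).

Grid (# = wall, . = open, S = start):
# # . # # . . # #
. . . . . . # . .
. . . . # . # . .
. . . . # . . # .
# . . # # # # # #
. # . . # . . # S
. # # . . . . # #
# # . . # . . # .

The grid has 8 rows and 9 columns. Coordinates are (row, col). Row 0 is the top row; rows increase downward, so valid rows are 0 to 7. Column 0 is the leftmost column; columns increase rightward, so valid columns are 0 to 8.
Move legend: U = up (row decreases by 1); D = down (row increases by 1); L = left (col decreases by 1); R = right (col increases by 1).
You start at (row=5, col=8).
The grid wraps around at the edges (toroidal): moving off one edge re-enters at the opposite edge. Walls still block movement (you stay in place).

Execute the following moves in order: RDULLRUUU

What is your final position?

Answer: Final position: (row=5, col=0)

Derivation:
Start: (row=5, col=8)
  R (right): (row=5, col=8) -> (row=5, col=0)
  D (down): (row=5, col=0) -> (row=6, col=0)
  U (up): (row=6, col=0) -> (row=5, col=0)
  L (left): (row=5, col=0) -> (row=5, col=8)
  L (left): blocked, stay at (row=5, col=8)
  R (right): (row=5, col=8) -> (row=5, col=0)
  [×3]U (up): blocked, stay at (row=5, col=0)
Final: (row=5, col=0)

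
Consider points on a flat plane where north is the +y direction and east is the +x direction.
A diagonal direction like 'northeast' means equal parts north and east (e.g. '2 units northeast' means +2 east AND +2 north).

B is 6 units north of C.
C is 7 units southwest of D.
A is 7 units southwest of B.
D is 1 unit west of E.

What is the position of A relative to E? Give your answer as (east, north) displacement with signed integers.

Answer: A is at (east=-15, north=-8) relative to E.

Derivation:
Place E at the origin (east=0, north=0).
  D is 1 unit west of E: delta (east=-1, north=+0); D at (east=-1, north=0).
  C is 7 units southwest of D: delta (east=-7, north=-7); C at (east=-8, north=-7).
  B is 6 units north of C: delta (east=+0, north=+6); B at (east=-8, north=-1).
  A is 7 units southwest of B: delta (east=-7, north=-7); A at (east=-15, north=-8).
Therefore A relative to E: (east=-15, north=-8).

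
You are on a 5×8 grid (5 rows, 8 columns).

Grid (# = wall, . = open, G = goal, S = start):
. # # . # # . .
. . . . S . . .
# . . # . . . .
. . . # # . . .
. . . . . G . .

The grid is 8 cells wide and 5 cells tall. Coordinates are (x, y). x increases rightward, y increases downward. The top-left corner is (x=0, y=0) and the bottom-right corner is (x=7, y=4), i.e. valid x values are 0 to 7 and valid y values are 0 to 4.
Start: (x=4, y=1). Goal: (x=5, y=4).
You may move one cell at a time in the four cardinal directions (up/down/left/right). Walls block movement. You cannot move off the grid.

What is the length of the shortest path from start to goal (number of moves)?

Answer: Shortest path length: 4

Derivation:
BFS from (x=4, y=1) until reaching (x=5, y=4):
  Distance 0: (x=4, y=1)
  Distance 1: (x=3, y=1), (x=5, y=1), (x=4, y=2)
  Distance 2: (x=3, y=0), (x=2, y=1), (x=6, y=1), (x=5, y=2)
  Distance 3: (x=6, y=0), (x=1, y=1), (x=7, y=1), (x=2, y=2), (x=6, y=2), (x=5, y=3)
  Distance 4: (x=7, y=0), (x=0, y=1), (x=1, y=2), (x=7, y=2), (x=2, y=3), (x=6, y=3), (x=5, y=4)  <- goal reached here
One shortest path (4 moves): (x=4, y=1) -> (x=5, y=1) -> (x=5, y=2) -> (x=5, y=3) -> (x=5, y=4)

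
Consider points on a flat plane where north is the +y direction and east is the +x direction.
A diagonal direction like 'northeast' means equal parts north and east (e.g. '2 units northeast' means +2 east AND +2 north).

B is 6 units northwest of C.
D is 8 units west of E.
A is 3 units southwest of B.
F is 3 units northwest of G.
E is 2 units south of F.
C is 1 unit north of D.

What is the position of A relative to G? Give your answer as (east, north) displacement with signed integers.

Answer: A is at (east=-20, north=5) relative to G.

Derivation:
Place G at the origin (east=0, north=0).
  F is 3 units northwest of G: delta (east=-3, north=+3); F at (east=-3, north=3).
  E is 2 units south of F: delta (east=+0, north=-2); E at (east=-3, north=1).
  D is 8 units west of E: delta (east=-8, north=+0); D at (east=-11, north=1).
  C is 1 unit north of D: delta (east=+0, north=+1); C at (east=-11, north=2).
  B is 6 units northwest of C: delta (east=-6, north=+6); B at (east=-17, north=8).
  A is 3 units southwest of B: delta (east=-3, north=-3); A at (east=-20, north=5).
Therefore A relative to G: (east=-20, north=5).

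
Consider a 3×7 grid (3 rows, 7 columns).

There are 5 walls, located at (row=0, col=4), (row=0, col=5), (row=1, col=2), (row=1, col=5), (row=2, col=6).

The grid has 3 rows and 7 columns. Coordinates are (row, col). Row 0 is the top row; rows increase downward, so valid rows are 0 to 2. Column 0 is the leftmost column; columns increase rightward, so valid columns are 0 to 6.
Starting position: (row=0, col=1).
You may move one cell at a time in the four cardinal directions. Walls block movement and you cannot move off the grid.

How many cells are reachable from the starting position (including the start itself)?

BFS flood-fill from (row=0, col=1):
  Distance 0: (row=0, col=1)
  Distance 1: (row=0, col=0), (row=0, col=2), (row=1, col=1)
  Distance 2: (row=0, col=3), (row=1, col=0), (row=2, col=1)
  Distance 3: (row=1, col=3), (row=2, col=0), (row=2, col=2)
  Distance 4: (row=1, col=4), (row=2, col=3)
  Distance 5: (row=2, col=4)
  Distance 6: (row=2, col=5)
Total reachable: 14 (grid has 16 open cells total)

Answer: Reachable cells: 14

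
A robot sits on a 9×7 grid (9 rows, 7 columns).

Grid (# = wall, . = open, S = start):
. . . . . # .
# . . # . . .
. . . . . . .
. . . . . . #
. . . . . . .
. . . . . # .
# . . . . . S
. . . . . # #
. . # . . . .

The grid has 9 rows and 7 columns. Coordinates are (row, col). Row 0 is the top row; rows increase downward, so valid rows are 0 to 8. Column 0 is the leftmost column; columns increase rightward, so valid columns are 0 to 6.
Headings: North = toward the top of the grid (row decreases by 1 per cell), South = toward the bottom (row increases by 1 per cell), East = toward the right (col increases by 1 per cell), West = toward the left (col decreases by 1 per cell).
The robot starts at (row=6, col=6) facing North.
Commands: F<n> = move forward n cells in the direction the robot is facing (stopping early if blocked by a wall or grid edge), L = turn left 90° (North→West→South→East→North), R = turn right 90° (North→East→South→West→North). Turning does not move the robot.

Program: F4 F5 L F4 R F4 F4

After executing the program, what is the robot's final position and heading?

Answer: Final position: (row=0, col=2), facing North

Derivation:
Start: (row=6, col=6), facing North
  F4: move forward 2/4 (blocked), now at (row=4, col=6)
  F5: move forward 0/5 (blocked), now at (row=4, col=6)
  L: turn left, now facing West
  F4: move forward 4, now at (row=4, col=2)
  R: turn right, now facing North
  F4: move forward 4, now at (row=0, col=2)
  F4: move forward 0/4 (blocked), now at (row=0, col=2)
Final: (row=0, col=2), facing North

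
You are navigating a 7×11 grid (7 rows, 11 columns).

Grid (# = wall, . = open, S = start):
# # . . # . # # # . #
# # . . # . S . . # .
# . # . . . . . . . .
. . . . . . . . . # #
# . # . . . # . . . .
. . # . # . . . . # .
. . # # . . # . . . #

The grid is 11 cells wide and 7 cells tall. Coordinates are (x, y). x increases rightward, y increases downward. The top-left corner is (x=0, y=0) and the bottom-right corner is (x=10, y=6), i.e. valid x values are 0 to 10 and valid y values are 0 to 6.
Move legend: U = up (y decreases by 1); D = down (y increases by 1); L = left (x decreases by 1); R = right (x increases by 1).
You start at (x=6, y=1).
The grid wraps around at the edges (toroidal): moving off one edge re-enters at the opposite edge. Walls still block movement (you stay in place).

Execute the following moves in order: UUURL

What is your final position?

Start: (x=6, y=1)
  [×3]U (up): blocked, stay at (x=6, y=1)
  R (right): (x=6, y=1) -> (x=7, y=1)
  L (left): (x=7, y=1) -> (x=6, y=1)
Final: (x=6, y=1)

Answer: Final position: (x=6, y=1)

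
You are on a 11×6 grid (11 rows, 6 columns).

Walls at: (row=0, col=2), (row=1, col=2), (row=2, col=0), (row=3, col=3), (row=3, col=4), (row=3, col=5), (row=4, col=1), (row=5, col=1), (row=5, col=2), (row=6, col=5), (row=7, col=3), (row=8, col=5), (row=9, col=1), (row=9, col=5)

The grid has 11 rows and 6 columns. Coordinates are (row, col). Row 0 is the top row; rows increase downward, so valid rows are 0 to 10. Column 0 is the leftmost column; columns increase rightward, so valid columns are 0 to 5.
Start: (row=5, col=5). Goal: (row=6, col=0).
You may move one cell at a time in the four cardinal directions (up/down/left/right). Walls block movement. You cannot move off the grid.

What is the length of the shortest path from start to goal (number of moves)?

Answer: Shortest path length: 6

Derivation:
BFS from (row=5, col=5) until reaching (row=6, col=0):
  Distance 0: (row=5, col=5)
  Distance 1: (row=4, col=5), (row=5, col=4)
  Distance 2: (row=4, col=4), (row=5, col=3), (row=6, col=4)
  Distance 3: (row=4, col=3), (row=6, col=3), (row=7, col=4)
  Distance 4: (row=4, col=2), (row=6, col=2), (row=7, col=5), (row=8, col=4)
  Distance 5: (row=3, col=2), (row=6, col=1), (row=7, col=2), (row=8, col=3), (row=9, col=4)
  Distance 6: (row=2, col=2), (row=3, col=1), (row=6, col=0), (row=7, col=1), (row=8, col=2), (row=9, col=3), (row=10, col=4)  <- goal reached here
One shortest path (6 moves): (row=5, col=5) -> (row=5, col=4) -> (row=5, col=3) -> (row=6, col=3) -> (row=6, col=2) -> (row=6, col=1) -> (row=6, col=0)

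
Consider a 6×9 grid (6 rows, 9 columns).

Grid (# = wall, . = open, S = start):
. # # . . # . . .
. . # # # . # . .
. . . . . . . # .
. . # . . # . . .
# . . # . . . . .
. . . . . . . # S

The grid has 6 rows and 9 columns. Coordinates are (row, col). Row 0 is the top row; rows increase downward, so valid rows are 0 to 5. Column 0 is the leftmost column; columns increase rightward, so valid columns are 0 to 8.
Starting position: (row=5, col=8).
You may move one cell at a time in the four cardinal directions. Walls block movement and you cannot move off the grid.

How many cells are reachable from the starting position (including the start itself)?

Answer: Reachable cells: 39

Derivation:
BFS flood-fill from (row=5, col=8):
  Distance 0: (row=5, col=8)
  Distance 1: (row=4, col=8)
  Distance 2: (row=3, col=8), (row=4, col=7)
  Distance 3: (row=2, col=8), (row=3, col=7), (row=4, col=6)
  Distance 4: (row=1, col=8), (row=3, col=6), (row=4, col=5), (row=5, col=6)
  Distance 5: (row=0, col=8), (row=1, col=7), (row=2, col=6), (row=4, col=4), (row=5, col=5)
  Distance 6: (row=0, col=7), (row=2, col=5), (row=3, col=4), (row=5, col=4)
  Distance 7: (row=0, col=6), (row=1, col=5), (row=2, col=4), (row=3, col=3), (row=5, col=3)
  Distance 8: (row=2, col=3), (row=5, col=2)
  Distance 9: (row=2, col=2), (row=4, col=2), (row=5, col=1)
  Distance 10: (row=2, col=1), (row=4, col=1), (row=5, col=0)
  Distance 11: (row=1, col=1), (row=2, col=0), (row=3, col=1)
  Distance 12: (row=1, col=0), (row=3, col=0)
  Distance 13: (row=0, col=0)
Total reachable: 39 (grid has 41 open cells total)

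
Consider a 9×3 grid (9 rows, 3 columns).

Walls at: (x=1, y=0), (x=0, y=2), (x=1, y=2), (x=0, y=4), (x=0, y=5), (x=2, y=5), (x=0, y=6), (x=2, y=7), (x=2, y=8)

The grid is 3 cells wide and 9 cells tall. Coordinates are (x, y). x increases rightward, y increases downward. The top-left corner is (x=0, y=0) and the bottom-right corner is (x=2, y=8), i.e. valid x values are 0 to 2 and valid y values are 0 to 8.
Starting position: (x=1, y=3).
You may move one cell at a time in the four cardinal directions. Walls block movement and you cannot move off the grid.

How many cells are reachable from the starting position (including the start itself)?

Answer: Reachable cells: 18

Derivation:
BFS flood-fill from (x=1, y=3):
  Distance 0: (x=1, y=3)
  Distance 1: (x=0, y=3), (x=2, y=3), (x=1, y=4)
  Distance 2: (x=2, y=2), (x=2, y=4), (x=1, y=5)
  Distance 3: (x=2, y=1), (x=1, y=6)
  Distance 4: (x=2, y=0), (x=1, y=1), (x=2, y=6), (x=1, y=7)
  Distance 5: (x=0, y=1), (x=0, y=7), (x=1, y=8)
  Distance 6: (x=0, y=0), (x=0, y=8)
Total reachable: 18 (grid has 18 open cells total)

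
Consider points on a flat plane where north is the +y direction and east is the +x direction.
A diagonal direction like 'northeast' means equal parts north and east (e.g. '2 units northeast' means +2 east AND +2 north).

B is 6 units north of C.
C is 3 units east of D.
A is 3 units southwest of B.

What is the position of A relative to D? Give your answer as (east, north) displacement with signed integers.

Place D at the origin (east=0, north=0).
  C is 3 units east of D: delta (east=+3, north=+0); C at (east=3, north=0).
  B is 6 units north of C: delta (east=+0, north=+6); B at (east=3, north=6).
  A is 3 units southwest of B: delta (east=-3, north=-3); A at (east=0, north=3).
Therefore A relative to D: (east=0, north=3).

Answer: A is at (east=0, north=3) relative to D.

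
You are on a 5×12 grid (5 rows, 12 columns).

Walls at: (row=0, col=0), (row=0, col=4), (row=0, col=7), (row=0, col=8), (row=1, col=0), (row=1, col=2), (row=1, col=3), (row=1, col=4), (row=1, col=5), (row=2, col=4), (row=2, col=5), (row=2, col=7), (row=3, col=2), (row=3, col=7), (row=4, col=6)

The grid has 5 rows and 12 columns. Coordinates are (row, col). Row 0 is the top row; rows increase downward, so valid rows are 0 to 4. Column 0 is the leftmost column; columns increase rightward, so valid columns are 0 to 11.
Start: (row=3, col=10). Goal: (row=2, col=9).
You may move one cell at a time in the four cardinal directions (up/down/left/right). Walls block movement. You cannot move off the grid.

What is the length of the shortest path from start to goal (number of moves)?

BFS from (row=3, col=10) until reaching (row=2, col=9):
  Distance 0: (row=3, col=10)
  Distance 1: (row=2, col=10), (row=3, col=9), (row=3, col=11), (row=4, col=10)
  Distance 2: (row=1, col=10), (row=2, col=9), (row=2, col=11), (row=3, col=8), (row=4, col=9), (row=4, col=11)  <- goal reached here
One shortest path (2 moves): (row=3, col=10) -> (row=3, col=9) -> (row=2, col=9)

Answer: Shortest path length: 2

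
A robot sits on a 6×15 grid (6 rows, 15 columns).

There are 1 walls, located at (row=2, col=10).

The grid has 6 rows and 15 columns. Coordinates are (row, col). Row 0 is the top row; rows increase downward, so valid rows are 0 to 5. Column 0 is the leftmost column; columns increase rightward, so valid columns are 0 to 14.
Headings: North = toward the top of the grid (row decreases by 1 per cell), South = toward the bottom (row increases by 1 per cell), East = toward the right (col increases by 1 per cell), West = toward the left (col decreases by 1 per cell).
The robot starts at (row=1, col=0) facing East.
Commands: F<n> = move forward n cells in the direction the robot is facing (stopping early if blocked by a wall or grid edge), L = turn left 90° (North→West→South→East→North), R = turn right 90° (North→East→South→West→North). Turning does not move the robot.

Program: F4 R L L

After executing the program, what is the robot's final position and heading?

Start: (row=1, col=0), facing East
  F4: move forward 4, now at (row=1, col=4)
  R: turn right, now facing South
  L: turn left, now facing East
  L: turn left, now facing North
Final: (row=1, col=4), facing North

Answer: Final position: (row=1, col=4), facing North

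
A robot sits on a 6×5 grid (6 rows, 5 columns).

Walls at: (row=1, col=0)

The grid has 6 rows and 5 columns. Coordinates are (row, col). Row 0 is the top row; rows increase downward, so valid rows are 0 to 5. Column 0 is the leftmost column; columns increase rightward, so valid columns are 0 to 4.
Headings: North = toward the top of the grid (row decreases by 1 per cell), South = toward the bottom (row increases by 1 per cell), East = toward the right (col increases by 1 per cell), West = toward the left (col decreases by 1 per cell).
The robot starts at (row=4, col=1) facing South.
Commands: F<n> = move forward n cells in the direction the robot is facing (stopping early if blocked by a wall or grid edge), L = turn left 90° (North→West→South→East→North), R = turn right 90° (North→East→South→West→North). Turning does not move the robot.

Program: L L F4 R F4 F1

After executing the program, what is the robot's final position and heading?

Start: (row=4, col=1), facing South
  L: turn left, now facing East
  L: turn left, now facing North
  F4: move forward 4, now at (row=0, col=1)
  R: turn right, now facing East
  F4: move forward 3/4 (blocked), now at (row=0, col=4)
  F1: move forward 0/1 (blocked), now at (row=0, col=4)
Final: (row=0, col=4), facing East

Answer: Final position: (row=0, col=4), facing East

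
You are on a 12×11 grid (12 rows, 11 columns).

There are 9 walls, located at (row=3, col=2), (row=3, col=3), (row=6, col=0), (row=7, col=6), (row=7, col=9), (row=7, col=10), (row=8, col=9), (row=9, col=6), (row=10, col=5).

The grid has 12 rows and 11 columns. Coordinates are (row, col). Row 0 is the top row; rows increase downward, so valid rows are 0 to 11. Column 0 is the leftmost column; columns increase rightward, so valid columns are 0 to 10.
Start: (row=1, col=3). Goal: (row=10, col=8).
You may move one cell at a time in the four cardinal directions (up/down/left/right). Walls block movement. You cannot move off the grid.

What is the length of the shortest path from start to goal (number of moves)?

Answer: Shortest path length: 14

Derivation:
BFS from (row=1, col=3) until reaching (row=10, col=8):
  Distance 0: (row=1, col=3)
  Distance 1: (row=0, col=3), (row=1, col=2), (row=1, col=4), (row=2, col=3)
  Distance 2: (row=0, col=2), (row=0, col=4), (row=1, col=1), (row=1, col=5), (row=2, col=2), (row=2, col=4)
  Distance 3: (row=0, col=1), (row=0, col=5), (row=1, col=0), (row=1, col=6), (row=2, col=1), (row=2, col=5), (row=3, col=4)
  Distance 4: (row=0, col=0), (row=0, col=6), (row=1, col=7), (row=2, col=0), (row=2, col=6), (row=3, col=1), (row=3, col=5), (row=4, col=4)
  Distance 5: (row=0, col=7), (row=1, col=8), (row=2, col=7), (row=3, col=0), (row=3, col=6), (row=4, col=1), (row=4, col=3), (row=4, col=5), (row=5, col=4)
  Distance 6: (row=0, col=8), (row=1, col=9), (row=2, col=8), (row=3, col=7), (row=4, col=0), (row=4, col=2), (row=4, col=6), (row=5, col=1), (row=5, col=3), (row=5, col=5), (row=6, col=4)
  Distance 7: (row=0, col=9), (row=1, col=10), (row=2, col=9), (row=3, col=8), (row=4, col=7), (row=5, col=0), (row=5, col=2), (row=5, col=6), (row=6, col=1), (row=6, col=3), (row=6, col=5), (row=7, col=4)
  Distance 8: (row=0, col=10), (row=2, col=10), (row=3, col=9), (row=4, col=8), (row=5, col=7), (row=6, col=2), (row=6, col=6), (row=7, col=1), (row=7, col=3), (row=7, col=5), (row=8, col=4)
  Distance 9: (row=3, col=10), (row=4, col=9), (row=5, col=8), (row=6, col=7), (row=7, col=0), (row=7, col=2), (row=8, col=1), (row=8, col=3), (row=8, col=5), (row=9, col=4)
  Distance 10: (row=4, col=10), (row=5, col=9), (row=6, col=8), (row=7, col=7), (row=8, col=0), (row=8, col=2), (row=8, col=6), (row=9, col=1), (row=9, col=3), (row=9, col=5), (row=10, col=4)
  Distance 11: (row=5, col=10), (row=6, col=9), (row=7, col=8), (row=8, col=7), (row=9, col=0), (row=9, col=2), (row=10, col=1), (row=10, col=3), (row=11, col=4)
  Distance 12: (row=6, col=10), (row=8, col=8), (row=9, col=7), (row=10, col=0), (row=10, col=2), (row=11, col=1), (row=11, col=3), (row=11, col=5)
  Distance 13: (row=9, col=8), (row=10, col=7), (row=11, col=0), (row=11, col=2), (row=11, col=6)
  Distance 14: (row=9, col=9), (row=10, col=6), (row=10, col=8), (row=11, col=7)  <- goal reached here
One shortest path (14 moves): (row=1, col=3) -> (row=1, col=4) -> (row=1, col=5) -> (row=1, col=6) -> (row=1, col=7) -> (row=1, col=8) -> (row=2, col=8) -> (row=3, col=8) -> (row=4, col=8) -> (row=5, col=8) -> (row=6, col=8) -> (row=7, col=8) -> (row=8, col=8) -> (row=9, col=8) -> (row=10, col=8)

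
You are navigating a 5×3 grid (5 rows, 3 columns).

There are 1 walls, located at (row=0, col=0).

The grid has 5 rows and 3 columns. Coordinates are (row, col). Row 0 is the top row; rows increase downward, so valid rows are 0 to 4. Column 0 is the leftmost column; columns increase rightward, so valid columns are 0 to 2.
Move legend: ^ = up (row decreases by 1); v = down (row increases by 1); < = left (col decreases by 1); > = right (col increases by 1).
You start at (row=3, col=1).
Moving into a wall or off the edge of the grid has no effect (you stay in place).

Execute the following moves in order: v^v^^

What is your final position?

Answer: Final position: (row=2, col=1)

Derivation:
Start: (row=3, col=1)
  v (down): (row=3, col=1) -> (row=4, col=1)
  ^ (up): (row=4, col=1) -> (row=3, col=1)
  v (down): (row=3, col=1) -> (row=4, col=1)
  ^ (up): (row=4, col=1) -> (row=3, col=1)
  ^ (up): (row=3, col=1) -> (row=2, col=1)
Final: (row=2, col=1)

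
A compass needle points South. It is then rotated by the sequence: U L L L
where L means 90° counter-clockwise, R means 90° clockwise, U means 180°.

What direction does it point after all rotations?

Start: South
  U (U-turn (180°)) -> North
  L (left (90° counter-clockwise)) -> West
  L (left (90° counter-clockwise)) -> South
  L (left (90° counter-clockwise)) -> East
Final: East

Answer: Final heading: East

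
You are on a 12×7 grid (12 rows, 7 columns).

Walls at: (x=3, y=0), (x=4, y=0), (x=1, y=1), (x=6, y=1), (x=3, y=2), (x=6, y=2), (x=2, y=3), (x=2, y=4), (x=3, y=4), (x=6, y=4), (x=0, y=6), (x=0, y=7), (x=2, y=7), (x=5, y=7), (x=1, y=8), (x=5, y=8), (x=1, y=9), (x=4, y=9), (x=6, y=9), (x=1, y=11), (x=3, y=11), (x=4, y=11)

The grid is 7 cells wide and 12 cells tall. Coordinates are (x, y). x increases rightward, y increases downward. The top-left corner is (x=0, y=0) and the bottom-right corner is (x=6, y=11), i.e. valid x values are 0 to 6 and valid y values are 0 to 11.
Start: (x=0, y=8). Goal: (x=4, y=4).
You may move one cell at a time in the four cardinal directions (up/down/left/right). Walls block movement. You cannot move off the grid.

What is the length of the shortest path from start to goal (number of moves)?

BFS from (x=0, y=8) until reaching (x=4, y=4):
  Distance 0: (x=0, y=8)
  Distance 1: (x=0, y=9)
  Distance 2: (x=0, y=10)
  Distance 3: (x=1, y=10), (x=0, y=11)
  Distance 4: (x=2, y=10)
  Distance 5: (x=2, y=9), (x=3, y=10), (x=2, y=11)
  Distance 6: (x=2, y=8), (x=3, y=9), (x=4, y=10)
  Distance 7: (x=3, y=8), (x=5, y=10)
  Distance 8: (x=3, y=7), (x=4, y=8), (x=5, y=9), (x=6, y=10), (x=5, y=11)
  Distance 9: (x=3, y=6), (x=4, y=7), (x=6, y=11)
  Distance 10: (x=3, y=5), (x=2, y=6), (x=4, y=6)
  Distance 11: (x=2, y=5), (x=4, y=5), (x=1, y=6), (x=5, y=6)
  Distance 12: (x=4, y=4), (x=1, y=5), (x=5, y=5), (x=6, y=6), (x=1, y=7)  <- goal reached here
One shortest path (12 moves): (x=0, y=8) -> (x=0, y=9) -> (x=0, y=10) -> (x=1, y=10) -> (x=2, y=10) -> (x=3, y=10) -> (x=3, y=9) -> (x=3, y=8) -> (x=4, y=8) -> (x=4, y=7) -> (x=4, y=6) -> (x=4, y=5) -> (x=4, y=4)

Answer: Shortest path length: 12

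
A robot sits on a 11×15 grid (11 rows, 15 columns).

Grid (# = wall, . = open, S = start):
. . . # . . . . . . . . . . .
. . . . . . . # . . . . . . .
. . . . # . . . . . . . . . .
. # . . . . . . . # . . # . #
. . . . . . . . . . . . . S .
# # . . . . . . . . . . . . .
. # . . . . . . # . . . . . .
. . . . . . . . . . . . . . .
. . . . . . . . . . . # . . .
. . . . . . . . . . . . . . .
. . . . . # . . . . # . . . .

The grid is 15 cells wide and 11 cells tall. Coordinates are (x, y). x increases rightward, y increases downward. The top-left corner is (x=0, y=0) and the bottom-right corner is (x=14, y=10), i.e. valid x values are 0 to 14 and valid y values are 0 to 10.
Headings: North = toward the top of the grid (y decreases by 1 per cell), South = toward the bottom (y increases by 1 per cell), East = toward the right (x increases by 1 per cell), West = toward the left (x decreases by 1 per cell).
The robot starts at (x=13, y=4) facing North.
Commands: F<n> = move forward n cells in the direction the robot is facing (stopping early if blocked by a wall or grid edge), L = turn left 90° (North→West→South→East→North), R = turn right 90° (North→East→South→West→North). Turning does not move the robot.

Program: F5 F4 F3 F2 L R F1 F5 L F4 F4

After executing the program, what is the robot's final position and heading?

Start: (x=13, y=4), facing North
  F5: move forward 4/5 (blocked), now at (x=13, y=0)
  F4: move forward 0/4 (blocked), now at (x=13, y=0)
  F3: move forward 0/3 (blocked), now at (x=13, y=0)
  F2: move forward 0/2 (blocked), now at (x=13, y=0)
  L: turn left, now facing West
  R: turn right, now facing North
  F1: move forward 0/1 (blocked), now at (x=13, y=0)
  F5: move forward 0/5 (blocked), now at (x=13, y=0)
  L: turn left, now facing West
  F4: move forward 4, now at (x=9, y=0)
  F4: move forward 4, now at (x=5, y=0)
Final: (x=5, y=0), facing West

Answer: Final position: (x=5, y=0), facing West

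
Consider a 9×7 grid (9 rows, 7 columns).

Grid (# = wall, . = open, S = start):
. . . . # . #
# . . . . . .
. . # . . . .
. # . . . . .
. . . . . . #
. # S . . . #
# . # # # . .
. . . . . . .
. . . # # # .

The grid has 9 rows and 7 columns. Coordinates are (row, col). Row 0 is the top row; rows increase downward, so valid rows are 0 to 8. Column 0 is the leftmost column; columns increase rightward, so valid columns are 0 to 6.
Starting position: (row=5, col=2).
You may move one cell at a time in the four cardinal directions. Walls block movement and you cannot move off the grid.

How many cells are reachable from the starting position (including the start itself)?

BFS flood-fill from (row=5, col=2):
  Distance 0: (row=5, col=2)
  Distance 1: (row=4, col=2), (row=5, col=3)
  Distance 2: (row=3, col=2), (row=4, col=1), (row=4, col=3), (row=5, col=4)
  Distance 3: (row=3, col=3), (row=4, col=0), (row=4, col=4), (row=5, col=5)
  Distance 4: (row=2, col=3), (row=3, col=0), (row=3, col=4), (row=4, col=5), (row=5, col=0), (row=6, col=5)
  Distance 5: (row=1, col=3), (row=2, col=0), (row=2, col=4), (row=3, col=5), (row=6, col=6), (row=7, col=5)
  Distance 6: (row=0, col=3), (row=1, col=2), (row=1, col=4), (row=2, col=1), (row=2, col=5), (row=3, col=6), (row=7, col=4), (row=7, col=6)
  Distance 7: (row=0, col=2), (row=1, col=1), (row=1, col=5), (row=2, col=6), (row=7, col=3), (row=8, col=6)
  Distance 8: (row=0, col=1), (row=0, col=5), (row=1, col=6), (row=7, col=2)
  Distance 9: (row=0, col=0), (row=7, col=1), (row=8, col=2)
  Distance 10: (row=6, col=1), (row=7, col=0), (row=8, col=1)
  Distance 11: (row=8, col=0)
Total reachable: 48 (grid has 48 open cells total)

Answer: Reachable cells: 48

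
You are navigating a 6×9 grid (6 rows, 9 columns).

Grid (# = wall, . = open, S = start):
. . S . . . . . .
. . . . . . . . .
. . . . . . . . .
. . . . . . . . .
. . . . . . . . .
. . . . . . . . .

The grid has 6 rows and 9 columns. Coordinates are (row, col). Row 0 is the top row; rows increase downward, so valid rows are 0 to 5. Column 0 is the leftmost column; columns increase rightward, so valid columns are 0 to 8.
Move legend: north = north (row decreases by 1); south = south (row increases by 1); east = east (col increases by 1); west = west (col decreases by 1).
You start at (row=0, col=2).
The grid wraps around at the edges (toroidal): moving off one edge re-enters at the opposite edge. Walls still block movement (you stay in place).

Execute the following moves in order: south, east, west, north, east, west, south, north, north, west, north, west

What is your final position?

Answer: Final position: (row=4, col=0)

Derivation:
Start: (row=0, col=2)
  south (south): (row=0, col=2) -> (row=1, col=2)
  east (east): (row=1, col=2) -> (row=1, col=3)
  west (west): (row=1, col=3) -> (row=1, col=2)
  north (north): (row=1, col=2) -> (row=0, col=2)
  east (east): (row=0, col=2) -> (row=0, col=3)
  west (west): (row=0, col=3) -> (row=0, col=2)
  south (south): (row=0, col=2) -> (row=1, col=2)
  north (north): (row=1, col=2) -> (row=0, col=2)
  north (north): (row=0, col=2) -> (row=5, col=2)
  west (west): (row=5, col=2) -> (row=5, col=1)
  north (north): (row=5, col=1) -> (row=4, col=1)
  west (west): (row=4, col=1) -> (row=4, col=0)
Final: (row=4, col=0)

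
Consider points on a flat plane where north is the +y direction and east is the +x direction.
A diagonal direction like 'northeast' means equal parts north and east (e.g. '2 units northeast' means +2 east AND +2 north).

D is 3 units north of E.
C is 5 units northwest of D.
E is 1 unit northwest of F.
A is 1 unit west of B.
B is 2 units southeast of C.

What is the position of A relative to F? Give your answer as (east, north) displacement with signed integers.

Place F at the origin (east=0, north=0).
  E is 1 unit northwest of F: delta (east=-1, north=+1); E at (east=-1, north=1).
  D is 3 units north of E: delta (east=+0, north=+3); D at (east=-1, north=4).
  C is 5 units northwest of D: delta (east=-5, north=+5); C at (east=-6, north=9).
  B is 2 units southeast of C: delta (east=+2, north=-2); B at (east=-4, north=7).
  A is 1 unit west of B: delta (east=-1, north=+0); A at (east=-5, north=7).
Therefore A relative to F: (east=-5, north=7).

Answer: A is at (east=-5, north=7) relative to F.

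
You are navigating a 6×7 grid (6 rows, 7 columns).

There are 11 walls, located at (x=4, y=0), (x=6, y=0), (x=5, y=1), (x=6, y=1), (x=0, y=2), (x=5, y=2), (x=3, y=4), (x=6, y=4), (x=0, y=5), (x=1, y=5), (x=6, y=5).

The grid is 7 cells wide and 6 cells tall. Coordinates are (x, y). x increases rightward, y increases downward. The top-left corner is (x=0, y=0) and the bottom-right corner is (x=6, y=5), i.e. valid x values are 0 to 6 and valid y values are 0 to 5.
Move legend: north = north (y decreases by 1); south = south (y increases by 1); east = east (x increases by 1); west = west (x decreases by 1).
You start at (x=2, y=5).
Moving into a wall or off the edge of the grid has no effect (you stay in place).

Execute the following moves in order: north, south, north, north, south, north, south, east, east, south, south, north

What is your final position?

Start: (x=2, y=5)
  north (north): (x=2, y=5) -> (x=2, y=4)
  south (south): (x=2, y=4) -> (x=2, y=5)
  north (north): (x=2, y=5) -> (x=2, y=4)
  north (north): (x=2, y=4) -> (x=2, y=3)
  south (south): (x=2, y=3) -> (x=2, y=4)
  north (north): (x=2, y=4) -> (x=2, y=3)
  south (south): (x=2, y=3) -> (x=2, y=4)
  east (east): blocked, stay at (x=2, y=4)
  east (east): blocked, stay at (x=2, y=4)
  south (south): (x=2, y=4) -> (x=2, y=5)
  south (south): blocked, stay at (x=2, y=5)
  north (north): (x=2, y=5) -> (x=2, y=4)
Final: (x=2, y=4)

Answer: Final position: (x=2, y=4)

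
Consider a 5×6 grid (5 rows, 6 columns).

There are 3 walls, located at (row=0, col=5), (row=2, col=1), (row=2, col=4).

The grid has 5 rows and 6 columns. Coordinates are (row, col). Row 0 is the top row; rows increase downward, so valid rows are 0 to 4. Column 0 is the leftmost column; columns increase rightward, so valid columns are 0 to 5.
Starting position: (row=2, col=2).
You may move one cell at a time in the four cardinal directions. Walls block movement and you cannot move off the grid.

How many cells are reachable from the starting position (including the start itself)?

BFS flood-fill from (row=2, col=2):
  Distance 0: (row=2, col=2)
  Distance 1: (row=1, col=2), (row=2, col=3), (row=3, col=2)
  Distance 2: (row=0, col=2), (row=1, col=1), (row=1, col=3), (row=3, col=1), (row=3, col=3), (row=4, col=2)
  Distance 3: (row=0, col=1), (row=0, col=3), (row=1, col=0), (row=1, col=4), (row=3, col=0), (row=3, col=4), (row=4, col=1), (row=4, col=3)
  Distance 4: (row=0, col=0), (row=0, col=4), (row=1, col=5), (row=2, col=0), (row=3, col=5), (row=4, col=0), (row=4, col=4)
  Distance 5: (row=2, col=5), (row=4, col=5)
Total reachable: 27 (grid has 27 open cells total)

Answer: Reachable cells: 27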